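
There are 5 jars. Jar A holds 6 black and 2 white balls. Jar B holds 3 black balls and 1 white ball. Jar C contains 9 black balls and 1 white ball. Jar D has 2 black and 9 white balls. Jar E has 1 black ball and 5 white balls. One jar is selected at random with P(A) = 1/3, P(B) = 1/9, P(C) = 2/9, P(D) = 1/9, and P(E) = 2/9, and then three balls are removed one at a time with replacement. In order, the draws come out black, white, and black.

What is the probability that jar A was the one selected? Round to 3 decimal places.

0.529

For each hypothesis, P(data | H) works out to: P(data | jar A) = (6/8)(2/8)(6/8) = 0.14062; P(data | jar B) = (3/4)(1/4)(3/4) = 0.14062; P(data | jar C) = (9/10)(1/10)(9/10) = 0.081; P(data | jar D) = (2/11)(9/11)(2/11) = 0.027047; P(data | jar E) = (1/6)(5/6)(1/6) = 0.023148.
The prior-weighted likelihoods are 1/3 · 0.14062 = 0.046875, 1/9 · 0.14062 = 0.015625, 2/9 · 0.081 = 0.018, 1/9 · 0.027047 = 0.0030053, 2/9 · 0.023148 = 0.005144; these sum to 0.088649.
By Bayes' rule, P(jar A | data) = (0.046875) / (0.088649) = 0.52877.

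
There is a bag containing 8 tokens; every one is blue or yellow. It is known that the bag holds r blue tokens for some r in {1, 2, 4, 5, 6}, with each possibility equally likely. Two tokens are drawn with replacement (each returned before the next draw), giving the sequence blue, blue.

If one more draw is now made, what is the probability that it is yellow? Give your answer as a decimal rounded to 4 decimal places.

The likelihood of the observed sequence under each hypothesis: P(data | r = 1) = (1/8)(1/8) = 1/64; P(data | r = 2) = (2/8)(2/8) = 1/16; P(data | r = 4) = (4/8)(4/8) = 1/4; P(data | r = 5) = (5/8)(5/8) = 25/64; P(data | r = 6) = (6/8)(6/8) = 9/16.
Multiplying each by its prior: 1/5 · 1/64 = 1/320, 1/5 · 1/16 = 1/80, 1/5 · 1/4 = 1/20, 1/5 · 25/64 = 5/64, 1/5 · 9/16 = 9/80; these sum to 41/160.
The posterior is then P(r = 1 | data) = 1/82, P(r = 2 | data) = 2/41, P(r = 4 | data) = 8/41, P(r = 5 | data) = 25/82, P(r = 6 | data) = 18/41.
So P(yellow next | data) = Σ P(yellow next | H) P(H | data) = (7/8)(1/82) + (3/4)(2/41) + (1/2)(8/41) + (3/8)(25/82) + (1/4)(18/41) = 121/328.

0.3689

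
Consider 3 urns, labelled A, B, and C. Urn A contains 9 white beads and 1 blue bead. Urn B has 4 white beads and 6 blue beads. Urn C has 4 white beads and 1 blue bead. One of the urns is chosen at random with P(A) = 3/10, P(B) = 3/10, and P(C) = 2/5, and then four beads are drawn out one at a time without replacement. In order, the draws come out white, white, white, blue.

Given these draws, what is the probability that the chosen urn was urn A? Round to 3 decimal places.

0.253

For each hypothesis, P(data | H) works out to: P(data | urn A) = (9/10)(8/9)(7/8)(1/7) = 1/10; P(data | urn B) = (4/10)(3/9)(2/8)(6/7) = 1/35; P(data | urn C) = (4/5)(3/4)(2/3)(1/2) = 1/5.
Weighting by the prior gives 3/10 · 1/10 = 3/100, 3/10 · 1/35 = 3/350, 2/5 · 1/5 = 2/25; these sum to 83/700.
So P(urn A | data) = (3/100) / (83/700) = 21/83.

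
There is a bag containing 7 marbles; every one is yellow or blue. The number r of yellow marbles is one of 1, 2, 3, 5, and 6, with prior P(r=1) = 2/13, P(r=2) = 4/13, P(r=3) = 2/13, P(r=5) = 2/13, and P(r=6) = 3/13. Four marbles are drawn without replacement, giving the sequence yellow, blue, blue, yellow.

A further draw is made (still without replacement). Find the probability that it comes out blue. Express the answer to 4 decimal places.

For each hypothesis, P(data | H) works out to: P(data | r = 1) = (1/7)(6/6)(5/5)(0/4) = 0; P(data | r = 2) = (2/7)(5/6)(4/5)(1/4) = 1/21; P(data | r = 3) = (3/7)(4/6)(3/5)(2/4) = 3/35; P(data | r = 5) = (5/7)(2/6)(1/5)(4/4) = 1/21; P(data | r = 6) = (6/7)(1/6)(0/5) = 0.
Weighting by the prior gives 2/13 · 0 = 0, 4/13 · 1/21 = 4/273, 2/13 · 3/35 = 6/455, 2/13 · 1/21 = 2/273, 3/13 · 0 = 0; these sum to 16/455.
The posterior is then P(r = 1 | data) = 0, P(r = 2 | data) = 5/12, P(r = 3 | data) = 3/8, P(r = 5 | data) = 5/24, P(r = 6 | data) = 0.
So P(blue next | data) = Σ P(blue next | H) P(H | data) = (1)(5/12) + (2/3)(3/8) + (0)(5/24) = 2/3.

0.6667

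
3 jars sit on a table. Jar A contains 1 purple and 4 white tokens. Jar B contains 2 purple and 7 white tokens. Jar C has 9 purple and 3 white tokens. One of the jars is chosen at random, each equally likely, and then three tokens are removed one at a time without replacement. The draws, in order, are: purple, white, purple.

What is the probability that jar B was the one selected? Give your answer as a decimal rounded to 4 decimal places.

0.1451

For each hypothesis, P(data | H) works out to: P(data | jar A) = (1/5)(4/4)(0/3) = 0; P(data | jar B) = (2/9)(7/8)(1/7) = 0.027778; P(data | jar C) = (9/12)(3/11)(8/10) = 0.16364.
The prior-weighted likelihoods are 1/3 · 0 = 0, 1/3 · 0.027778 = 0.0092593, 1/3 · 0.16364 = 0.054545; these sum to 0.063805.
So P(jar B | data) = (0.0092593) / (0.063805) = 0.14512.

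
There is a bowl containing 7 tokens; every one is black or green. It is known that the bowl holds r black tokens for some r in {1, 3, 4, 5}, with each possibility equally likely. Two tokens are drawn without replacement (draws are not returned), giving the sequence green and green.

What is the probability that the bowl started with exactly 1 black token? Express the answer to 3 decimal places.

Under each hypothesis, the probability of the observed sequence is: P(data | r = 1) = (6/7)(5/6) = 5/7; P(data | r = 3) = (4/7)(3/6) = 2/7; P(data | r = 4) = (3/7)(2/6) = 1/7; P(data | r = 5) = (2/7)(1/6) = 1/21.
Weighting by the prior gives 1/4 · 5/7 = 5/28, 1/4 · 2/7 = 1/14, 1/4 · 1/7 = 1/28, 1/4 · 1/21 = 1/84; with total 25/84.
By Bayes' rule, P(r = 1 | data) = (5/28) / (25/84) = 3/5.

0.600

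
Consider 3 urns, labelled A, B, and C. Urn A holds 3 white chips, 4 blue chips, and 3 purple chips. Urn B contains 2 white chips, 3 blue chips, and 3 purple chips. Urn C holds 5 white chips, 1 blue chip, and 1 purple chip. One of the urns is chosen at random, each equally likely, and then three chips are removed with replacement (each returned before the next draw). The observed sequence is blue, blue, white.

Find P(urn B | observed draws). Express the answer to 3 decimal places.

0.360

Compute the likelihood of the observed sequence for each case: P(data | urn A) = (4/10)(4/10)(3/10) = 0.048; P(data | urn B) = (3/8)(3/8)(2/8) = 0.035156; P(data | urn C) = (1/7)(1/7)(5/7) = 0.014577.
Multiplying each by its prior: 1/3 · 0.048 = 0.016, 1/3 · 0.035156 = 0.011719, 1/3 · 0.014577 = 0.0048591; these sum to 0.032578.
So P(urn B | data) = (0.011719) / (0.032578) = 0.35972.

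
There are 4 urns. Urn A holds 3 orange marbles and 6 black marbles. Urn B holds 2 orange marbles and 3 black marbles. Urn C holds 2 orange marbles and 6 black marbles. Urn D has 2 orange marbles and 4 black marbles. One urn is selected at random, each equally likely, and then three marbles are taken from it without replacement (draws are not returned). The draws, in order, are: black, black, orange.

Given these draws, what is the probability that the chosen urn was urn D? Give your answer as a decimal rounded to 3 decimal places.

0.264

Compute the likelihood of the observed sequence for each case: P(data | urn A) = (6/9)(5/8)(3/7) = 5/28; P(data | urn B) = (3/5)(2/4)(2/3) = 1/5; P(data | urn C) = (6/8)(5/7)(2/6) = 5/28; P(data | urn D) = (4/6)(3/5)(2/4) = 1/5.
Weighting by the prior gives 1/4 · 5/28 = 5/112, 1/4 · 1/5 = 1/20, 1/4 · 5/28 = 5/112, 1/4 · 1/5 = 1/20; with total 53/280.
By Bayes' rule, P(urn D | data) = (1/20) / (53/280) = 14/53.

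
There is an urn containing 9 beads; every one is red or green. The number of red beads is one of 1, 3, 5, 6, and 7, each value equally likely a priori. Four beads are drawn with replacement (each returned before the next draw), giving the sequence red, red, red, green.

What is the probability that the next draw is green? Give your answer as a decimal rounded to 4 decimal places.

The likelihood of the observed sequence under each hypothesis: P(data | r = 1) = (1/9)(1/9)(1/9)(8/9) = 0.0012193; P(data | r = 3) = (3/9)(3/9)(3/9)(6/9) = 0.024691; P(data | r = 5) = (5/9)(5/9)(5/9)(4/9) = 0.076208; P(data | r = 6) = (6/9)(6/9)(6/9)(3/9) = 0.098765; P(data | r = 7) = (7/9)(7/9)(7/9)(2/9) = 0.10456.
Multiplying each by its prior: 1/5 · 0.0012193 = 0.00024387, 1/5 · 0.024691 = 0.0049383, 1/5 · 0.076208 = 0.015242, 1/5 · 0.098765 = 0.019753, 1/5 · 0.10456 = 0.020911; these sum to 0.061088.
Normalising, the posterior is P(r = 1 | data) = 0.003992, P(r = 3 | data) = 0.080838, P(r = 5 | data) = 0.2495, P(r = 6 | data) = 0.32335, P(r = 7 | data) = 0.34232.
So P(green next | data) = Σ P(green next | H) P(H | data) = (8/9)(0.003992) + (2/3)(0.080838) + (4/9)(0.2495) + (1/3)(0.32335) + (2/9)(0.34232) = 0.35218.

0.3522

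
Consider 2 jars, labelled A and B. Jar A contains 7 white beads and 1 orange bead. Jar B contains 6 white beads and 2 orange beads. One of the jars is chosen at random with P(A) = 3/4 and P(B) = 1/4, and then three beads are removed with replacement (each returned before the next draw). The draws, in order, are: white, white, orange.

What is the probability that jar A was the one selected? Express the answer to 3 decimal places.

For each hypothesis, P(data | H) works out to: P(data | jar A) = (7/8)(7/8)(1/8) = 0.095703; P(data | jar B) = (6/8)(6/8)(2/8) = 0.14062.
The prior-weighted likelihoods are 3/4 · 0.095703 = 0.071777, 1/4 · 0.14062 = 0.035156; with total 0.10693.
So P(jar A | data) = (0.071777) / (0.10693) = 0.67123.

0.671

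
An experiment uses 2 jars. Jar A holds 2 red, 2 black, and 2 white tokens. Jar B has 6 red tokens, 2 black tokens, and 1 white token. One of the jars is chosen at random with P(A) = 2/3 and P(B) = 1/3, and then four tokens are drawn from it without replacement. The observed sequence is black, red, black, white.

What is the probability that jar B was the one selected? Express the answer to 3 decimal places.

0.082

For each hypothesis, P(data | H) works out to: P(data | jar A) = (2/6)(2/5)(1/4)(2/3) = 0.022222; P(data | jar B) = (2/9)(6/8)(1/7)(1/6) = 0.0039683.
Weighting by the prior gives 2/3 · 0.022222 = 0.014815, 1/3 · 0.0039683 = 0.0013228; these sum to 0.016138.
Therefore the posterior P(jar B | data) = (0.0013228) / (0.016138) = 0.081967.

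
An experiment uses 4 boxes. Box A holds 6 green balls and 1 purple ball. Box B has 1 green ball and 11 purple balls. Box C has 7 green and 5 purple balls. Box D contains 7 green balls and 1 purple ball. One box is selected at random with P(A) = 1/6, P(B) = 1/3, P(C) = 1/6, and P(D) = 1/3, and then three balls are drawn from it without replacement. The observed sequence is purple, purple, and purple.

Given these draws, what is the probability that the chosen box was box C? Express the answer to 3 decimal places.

0.029

For each hypothesis, P(data | H) works out to: P(data | box A) = (1/7)(0/6) = 0; P(data | box B) = (11/12)(10/11)(9/10) = 3/4; P(data | box C) = (5/12)(4/11)(3/10) = 1/22; P(data | box D) = (1/8)(0/7) = 0.
The prior-weighted likelihoods are 1/6 · 0 = 0, 1/3 · 3/4 = 1/4, 1/6 · 1/22 = 1/132, 1/3 · 0 = 0; with total 17/66.
So P(box C | data) = (1/132) / (17/66) = 1/34.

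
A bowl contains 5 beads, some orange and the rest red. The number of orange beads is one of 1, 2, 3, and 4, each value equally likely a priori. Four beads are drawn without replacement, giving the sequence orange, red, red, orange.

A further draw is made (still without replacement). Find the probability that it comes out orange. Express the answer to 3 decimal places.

0.500

Compute the likelihood of the observed sequence for each case: P(data | r = 1) = (1/5)(4/4)(3/3)(0/2) = 0; P(data | r = 2) = (2/5)(3/4)(2/3)(1/2) = 1/10; P(data | r = 3) = (3/5)(2/4)(1/3)(2/2) = 1/10; P(data | r = 4) = (4/5)(1/4)(0/3) = 0.
Weighting by the prior gives 1/4 · 0 = 0, 1/4 · 1/10 = 1/40, 1/4 · 1/10 = 1/40, 1/4 · 0 = 0; these sum to 1/20.
The posterior is then P(r = 1 | data) = 0, P(r = 2 | data) = 1/2, P(r = 3 | data) = 1/2, P(r = 4 | data) = 0.
Averaging over the posterior, P(orange next | data) = (0)(1/2) + (1)(1/2) = 1/2.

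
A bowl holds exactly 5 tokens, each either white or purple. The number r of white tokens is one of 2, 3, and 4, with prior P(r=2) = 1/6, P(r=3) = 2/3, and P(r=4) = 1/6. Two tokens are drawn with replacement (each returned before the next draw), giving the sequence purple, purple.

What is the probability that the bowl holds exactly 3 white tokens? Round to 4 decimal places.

The likelihood of the observed sequence under each hypothesis: P(data | r = 2) = (3/5)(3/5) = 9/25; P(data | r = 3) = (2/5)(2/5) = 4/25; P(data | r = 4) = (1/5)(1/5) = 1/25.
Weighting by the prior gives 1/6 · 9/25 = 3/50, 2/3 · 4/25 = 8/75, 1/6 · 1/25 = 1/150; summing to 13/75.
By Bayes' rule, P(r = 3 | data) = (8/75) / (13/75) = 8/13.

0.6154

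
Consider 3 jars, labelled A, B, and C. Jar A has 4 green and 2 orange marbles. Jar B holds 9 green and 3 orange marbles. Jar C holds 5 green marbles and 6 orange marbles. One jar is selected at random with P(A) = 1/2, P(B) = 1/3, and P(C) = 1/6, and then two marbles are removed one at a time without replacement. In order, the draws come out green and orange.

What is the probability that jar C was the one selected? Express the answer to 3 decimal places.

0.184

Under each hypothesis, the probability of the observed sequence is: P(data | jar A) = (4/6)(2/5) = 4/15; P(data | jar B) = (9/12)(3/11) = 9/44; P(data | jar C) = (5/11)(6/10) = 3/11.
The prior-weighted likelihoods are 1/2 · 4/15 = 2/15, 1/3 · 9/44 = 3/44, 1/6 · 3/11 = 1/22; these sum to 163/660.
So P(jar C | data) = (1/22) / (163/660) = 30/163.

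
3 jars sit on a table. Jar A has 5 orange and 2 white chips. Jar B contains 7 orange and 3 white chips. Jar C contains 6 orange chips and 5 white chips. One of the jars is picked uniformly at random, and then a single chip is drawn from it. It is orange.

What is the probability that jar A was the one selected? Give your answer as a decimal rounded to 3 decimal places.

Under each hypothesis, the probability of this draw is: P(data | jar A) = (5/7) = 5/7; P(data | jar B) = (7/10) = 7/10; P(data | jar C) = (6/11) = 6/11.
The prior-weighted likelihoods are 1/3 · 5/7 = 5/21, 1/3 · 7/10 = 7/30, 1/3 · 6/11 = 2/11; these sum to 503/770.
Therefore the posterior P(jar A | data) = (5/21) / (503/770) = 550/1509.

0.364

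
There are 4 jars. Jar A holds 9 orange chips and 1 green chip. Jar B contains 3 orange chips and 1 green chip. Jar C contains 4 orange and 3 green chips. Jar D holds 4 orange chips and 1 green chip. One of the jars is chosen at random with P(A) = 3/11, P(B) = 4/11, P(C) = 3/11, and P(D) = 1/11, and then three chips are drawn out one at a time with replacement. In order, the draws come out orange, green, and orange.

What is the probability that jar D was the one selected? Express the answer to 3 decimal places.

0.095

For each hypothesis, P(data | H) works out to: P(data | jar A) = (9/10)(1/10)(9/10) = 0.081; P(data | jar B) = (3/4)(1/4)(3/4) = 0.14062; P(data | jar C) = (4/7)(3/7)(4/7) = 0.13994; P(data | jar D) = (4/5)(1/5)(4/5) = 0.128.
Weighting by the prior gives 3/11 · 0.081 = 0.022091, 4/11 · 0.14062 = 0.051136, 3/11 · 0.13994 = 0.038166, 1/11 · 0.128 = 0.011636; these sum to 0.12303.
Hence P(jar D | data) = (0.011636) / (0.12303) = 0.094582.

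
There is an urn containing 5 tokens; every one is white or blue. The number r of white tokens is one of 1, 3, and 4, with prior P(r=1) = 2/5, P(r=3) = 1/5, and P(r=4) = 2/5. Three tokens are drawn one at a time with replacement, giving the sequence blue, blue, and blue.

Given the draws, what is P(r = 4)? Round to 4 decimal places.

0.0145

Compute the likelihood of the observed sequence for each case: P(data | r = 1) = (4/5)(4/5)(4/5) = 64/125; P(data | r = 3) = (2/5)(2/5)(2/5) = 8/125; P(data | r = 4) = (1/5)(1/5)(1/5) = 1/125.
The prior-weighted likelihoods are 2/5 · 64/125 = 128/625, 1/5 · 8/125 = 8/625, 2/5 · 1/125 = 2/625; with total 138/625.
Hence P(r = 4 | data) = (2/625) / (138/625) = 1/69.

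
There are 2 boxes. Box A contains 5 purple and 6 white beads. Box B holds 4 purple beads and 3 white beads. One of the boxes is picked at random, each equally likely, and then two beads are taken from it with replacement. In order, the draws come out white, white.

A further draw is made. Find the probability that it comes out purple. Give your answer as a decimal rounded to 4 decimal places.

0.4992

The likelihood of the observed sequence under each hypothesis: P(data | box A) = (6/11)(6/11) = 0.29752; P(data | box B) = (3/7)(3/7) = 0.18367.
The prior-weighted likelihoods are 1/2 · 0.29752 = 0.14876, 1/2 · 0.18367 = 0.091837; summing to 0.2406.
Dividing through by the total gives posterior P(box A | data) = 0.6183, P(box B | data) = 0.3817.
So P(purple next | data) = Σ P(purple next | H) P(H | data) = (5/11)(0.6183) + (4/7)(0.3817) = 0.49916.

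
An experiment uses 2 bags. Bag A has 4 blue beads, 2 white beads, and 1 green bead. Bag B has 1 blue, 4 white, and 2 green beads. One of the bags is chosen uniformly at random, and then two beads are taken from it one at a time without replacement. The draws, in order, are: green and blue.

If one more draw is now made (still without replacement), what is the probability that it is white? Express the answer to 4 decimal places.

For each hypothesis, P(data | H) works out to: P(data | bag A) = (1/7)(4/6) = 2/21; P(data | bag B) = (2/7)(1/6) = 1/21.
The prior-weighted likelihoods are 1/2 · 2/21 = 1/21, 1/2 · 1/21 = 1/42; with total 1/14.
Dividing through by the total gives posterior P(bag A | data) = 2/3, P(bag B | data) = 1/3.
Averaging over the posterior, P(white next | data) = (2/5)(2/3) + (4/5)(1/3) = 8/15.

0.5333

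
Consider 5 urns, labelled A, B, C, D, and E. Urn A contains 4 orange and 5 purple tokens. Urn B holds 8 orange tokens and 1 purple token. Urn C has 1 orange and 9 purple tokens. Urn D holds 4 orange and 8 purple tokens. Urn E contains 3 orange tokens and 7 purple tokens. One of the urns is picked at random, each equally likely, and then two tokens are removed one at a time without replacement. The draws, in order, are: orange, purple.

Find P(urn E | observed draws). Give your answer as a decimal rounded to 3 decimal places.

0.242

Under each hypothesis, the probability of the observed sequence is: P(data | urn A) = (4/9)(5/8) = 5/18; P(data | urn B) = (8/9)(1/8) = 1/9; P(data | urn C) = (1/10)(9/9) = 1/10; P(data | urn D) = (4/12)(8/11) = 8/33; P(data | urn E) = (3/10)(7/9) = 7/30.
The prior-weighted likelihoods are 1/5 · 5/18 = 1/18, 1/5 · 1/9 = 1/45, 1/5 · 1/10 = 1/50, 1/5 · 8/33 = 8/165, 1/5 · 7/30 = 7/150; these sum to 191/990.
By Bayes' rule, P(urn E | data) = (7/150) / (191/990) = 231/955.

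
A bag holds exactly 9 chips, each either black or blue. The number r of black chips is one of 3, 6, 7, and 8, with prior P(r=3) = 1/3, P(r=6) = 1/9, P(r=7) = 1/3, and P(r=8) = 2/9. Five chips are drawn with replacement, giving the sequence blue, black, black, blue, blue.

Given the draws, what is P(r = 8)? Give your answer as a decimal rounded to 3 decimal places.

0.016

Under each hypothesis, the probability of the observed sequence is: P(data | r = 3) = (6/9)(3/9)(3/9)(6/9)(6/9) = 0.032922; P(data | r = 6) = (3/9)(6/9)(6/9)(3/9)(3/9) = 0.016461; P(data | r = 7) = (2/9)(7/9)(7/9)(2/9)(2/9) = 0.0066386; P(data | r = 8) = (1/9)(8/9)(8/9)(1/9)(1/9) = 0.0010838.
Multiplying each by its prior: 1/3 · 0.032922 = 0.010974, 1/9 · 0.016461 = 0.001829, 1/3 · 0.0066386 = 0.0022129, 2/9 · 0.0010838 = 0.00024085; summing to 0.015257.
Therefore the posterior P(r = 8 | data) = (0.00024085) / (0.015257) = 0.015787.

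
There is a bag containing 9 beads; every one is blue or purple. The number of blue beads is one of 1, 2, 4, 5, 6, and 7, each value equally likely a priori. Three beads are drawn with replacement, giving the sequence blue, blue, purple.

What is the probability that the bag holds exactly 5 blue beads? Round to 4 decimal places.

The likelihood of the observed sequence under each hypothesis: P(data | r = 1) = (1/9)(1/9)(8/9) = 0.010974; P(data | r = 2) = (2/9)(2/9)(7/9) = 0.038409; P(data | r = 4) = (4/9)(4/9)(5/9) = 0.10974; P(data | r = 5) = (5/9)(5/9)(4/9) = 0.13717; P(data | r = 6) = (6/9)(6/9)(3/9) = 0.14815; P(data | r = 7) = (7/9)(7/9)(2/9) = 0.13443.
Multiplying each by its prior: 1/6 · 0.010974 = 0.001829, 1/6 · 0.038409 = 0.0064015, 1/6 · 0.10974 = 0.01829, 1/6 · 0.13717 = 0.022862, 1/6 · 0.14815 = 0.024691, 1/6 · 0.13443 = 0.022405; these sum to 0.096479.
By Bayes' rule, P(r = 5 | data) = (0.022862) / (0.096479) = 0.23697.

0.2370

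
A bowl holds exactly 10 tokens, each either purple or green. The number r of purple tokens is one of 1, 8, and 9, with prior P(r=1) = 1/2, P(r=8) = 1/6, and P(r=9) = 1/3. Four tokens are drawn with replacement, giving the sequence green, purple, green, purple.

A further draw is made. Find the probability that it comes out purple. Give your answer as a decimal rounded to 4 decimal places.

The likelihood of the observed sequence under each hypothesis: P(data | r = 1) = (9/10)(1/10)(9/10)(1/10) = 0.0081; P(data | r = 8) = (2/10)(8/10)(2/10)(8/10) = 0.0256; P(data | r = 9) = (1/10)(9/10)(1/10)(9/10) = 0.0081.
Multiplying each by its prior: 1/2 · 0.0081 = 0.00405, 1/6 · 0.0256 = 0.0042667, 1/3 · 0.0081 = 0.0027; these sum to 0.011017.
Dividing through by the total gives posterior P(r = 1 | data) = 0.36762, P(r = 8 | data) = 0.38729, P(r = 9 | data) = 0.24508.
Averaging over the posterior, P(purple next | data) = (1/10)(0.36762) + (4/5)(0.38729) + (9/10)(0.24508) = 0.56717.

0.5672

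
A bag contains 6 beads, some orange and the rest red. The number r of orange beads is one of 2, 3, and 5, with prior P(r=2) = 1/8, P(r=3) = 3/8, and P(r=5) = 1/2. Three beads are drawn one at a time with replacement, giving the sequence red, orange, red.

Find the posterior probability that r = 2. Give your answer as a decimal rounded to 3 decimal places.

For each hypothesis, P(data | H) works out to: P(data | r = 2) = (4/6)(2/6)(4/6) = 0.14815; P(data | r = 3) = (3/6)(3/6)(3/6) = 0.125; P(data | r = 5) = (1/6)(5/6)(1/6) = 0.023148.
Multiplying each by its prior: 1/8 · 0.14815 = 0.018519, 3/8 · 0.125 = 0.046875, 1/2 · 0.023148 = 0.011574; with total 0.076968.
Therefore the posterior P(r = 2 | data) = (0.018519) / (0.076968) = 0.2406.

0.241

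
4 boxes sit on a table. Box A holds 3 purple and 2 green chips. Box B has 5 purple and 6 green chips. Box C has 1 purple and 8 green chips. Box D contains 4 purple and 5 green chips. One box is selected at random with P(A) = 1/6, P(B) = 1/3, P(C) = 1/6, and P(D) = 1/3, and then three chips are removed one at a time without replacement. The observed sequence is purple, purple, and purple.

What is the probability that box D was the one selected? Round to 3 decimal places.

0.301

Under each hypothesis, the probability of the observed sequence is: P(data | box A) = (3/5)(2/4)(1/3) = 0.1; P(data | box B) = (5/11)(4/10)(3/9) = 0.060606; P(data | box C) = (1/9)(0/8) = 0; P(data | box D) = (4/9)(3/8)(2/7) = 0.047619.
Multiplying each by its prior: 1/6 · 0.1 = 0.016667, 1/3 · 0.060606 = 0.020202, 1/6 · 0 = 0, 1/3 · 0.047619 = 0.015873; summing to 0.052742.
So P(box D | data) = (0.015873) / (0.052742) = 0.30096.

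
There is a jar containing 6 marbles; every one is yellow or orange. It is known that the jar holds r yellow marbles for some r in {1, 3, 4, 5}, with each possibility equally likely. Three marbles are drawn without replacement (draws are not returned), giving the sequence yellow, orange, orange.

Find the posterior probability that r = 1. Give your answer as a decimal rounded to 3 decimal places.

The likelihood of the observed sequence under each hypothesis: P(data | r = 1) = (1/6)(5/5)(4/4) = 1/6; P(data | r = 3) = (3/6)(3/5)(2/4) = 3/20; P(data | r = 4) = (4/6)(2/5)(1/4) = 1/15; P(data | r = 5) = (5/6)(1/5)(0/4) = 0.
Weighting by the prior gives 1/4 · 1/6 = 1/24, 1/4 · 3/20 = 3/80, 1/4 · 1/15 = 1/60, 1/4 · 0 = 0; summing to 23/240.
So P(r = 1 | data) = (1/24) / (23/240) = 10/23.

0.435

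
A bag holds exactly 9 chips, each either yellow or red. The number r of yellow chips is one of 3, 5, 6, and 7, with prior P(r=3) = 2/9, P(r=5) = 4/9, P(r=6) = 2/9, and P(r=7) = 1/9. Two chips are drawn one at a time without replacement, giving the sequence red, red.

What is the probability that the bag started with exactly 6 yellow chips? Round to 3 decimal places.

0.098

For each hypothesis, P(data | H) works out to: P(data | r = 3) = (6/9)(5/8) = 5/12; P(data | r = 5) = (4/9)(3/8) = 1/6; P(data | r = 6) = (3/9)(2/8) = 1/12; P(data | r = 7) = (2/9)(1/8) = 1/36.
The prior-weighted likelihoods are 2/9 · 5/12 = 5/54, 4/9 · 1/6 = 2/27, 2/9 · 1/12 = 1/54, 1/9 · 1/36 = 1/324; these sum to 61/324.
Hence P(r = 6 | data) = (1/54) / (61/324) = 6/61.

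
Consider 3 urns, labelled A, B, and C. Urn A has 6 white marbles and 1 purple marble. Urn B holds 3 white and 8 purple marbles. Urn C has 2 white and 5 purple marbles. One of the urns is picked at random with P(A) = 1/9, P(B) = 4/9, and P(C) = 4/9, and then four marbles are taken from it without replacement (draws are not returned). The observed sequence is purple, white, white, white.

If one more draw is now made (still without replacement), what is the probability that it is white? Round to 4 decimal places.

0.8549

Under each hypothesis, the probability of the observed sequence is: P(data | urn A) = (1/7)(6/6)(5/5)(4/4) = 0.14286; P(data | urn B) = (8/11)(3/10)(2/9)(1/8) = 0.0060606; P(data | urn C) = (5/7)(2/6)(1/5)(0/4) = 0.
The prior-weighted likelihoods are 1/9 · 0.14286 = 0.015873, 4/9 · 0.0060606 = 0.0026936, 4/9 · 0 = 0; with total 0.018567.
The posterior is then P(urn A | data) = 0.85492, P(urn B | data) = 0.14508, P(urn C | data) = 0.
Averaging over the posterior, P(white next | data) = (1)(0.85492) + (0)(0.14508) = 0.85492.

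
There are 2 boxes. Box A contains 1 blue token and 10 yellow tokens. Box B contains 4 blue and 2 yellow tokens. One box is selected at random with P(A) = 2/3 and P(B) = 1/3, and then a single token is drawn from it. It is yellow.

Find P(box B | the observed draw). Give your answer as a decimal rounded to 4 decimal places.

For each hypothesis, P(data | H) works out to: P(data | box A) = (10/11) = 10/11; P(data | box B) = (2/6) = 1/3.
Weighting by the prior gives 2/3 · 10/11 = 20/33, 1/3 · 1/3 = 1/9; with total 71/99.
So P(box B | data) = (1/9) / (71/99) = 11/71.

0.1549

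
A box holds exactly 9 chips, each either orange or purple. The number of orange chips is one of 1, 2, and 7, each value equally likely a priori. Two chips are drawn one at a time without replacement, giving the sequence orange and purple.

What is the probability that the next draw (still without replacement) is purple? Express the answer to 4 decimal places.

0.6111

Under each hypothesis, the probability of the observed sequence is: P(data | r = 1) = (1/9)(8/8) = 1/9; P(data | r = 2) = (2/9)(7/8) = 7/36; P(data | r = 7) = (7/9)(2/8) = 7/36.
Multiplying each by its prior: 1/3 · 1/9 = 1/27, 1/3 · 7/36 = 7/108, 1/3 · 7/36 = 7/108; summing to 1/6.
The posterior is then P(r = 1 | data) = 2/9, P(r = 2 | data) = 7/18, P(r = 7 | data) = 7/18.
So P(purple next | data) = Σ P(purple next | H) P(H | data) = (1)(2/9) + (6/7)(7/18) + (1/7)(7/18) = 11/18.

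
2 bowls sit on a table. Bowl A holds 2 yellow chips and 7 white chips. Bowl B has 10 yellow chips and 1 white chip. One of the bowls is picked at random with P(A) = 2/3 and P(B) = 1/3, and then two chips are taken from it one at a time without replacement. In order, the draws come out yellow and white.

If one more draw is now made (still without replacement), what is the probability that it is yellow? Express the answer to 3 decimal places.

The likelihood of the observed sequence under each hypothesis: P(data | bowl A) = (2/9)(7/8) = 7/36; P(data | bowl B) = (10/11)(1/10) = 1/11.
Weighting by the prior gives 2/3 · 7/36 = 7/54, 1/3 · 1/11 = 1/33; these sum to 95/594.
Normalising, the posterior is P(bowl A | data) = 77/95, P(bowl B | data) = 18/95.
Averaging over the posterior, P(yellow next | data) = (1/7)(77/95) + (1)(18/95) = 29/95.

0.305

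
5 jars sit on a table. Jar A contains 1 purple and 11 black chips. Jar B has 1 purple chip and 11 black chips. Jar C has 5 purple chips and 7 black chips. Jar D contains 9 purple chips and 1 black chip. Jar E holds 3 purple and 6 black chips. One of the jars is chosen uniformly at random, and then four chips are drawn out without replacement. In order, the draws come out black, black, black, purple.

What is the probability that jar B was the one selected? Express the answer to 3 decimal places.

0.223

The likelihood of the observed sequence under each hypothesis: P(data | jar A) = (11/12)(10/11)(9/10)(1/9) = 0.083333; P(data | jar B) = (11/12)(10/11)(9/10)(1/9) = 0.083333; P(data | jar C) = (7/12)(6/11)(5/10)(5/9) = 0.088384; P(data | jar D) = (1/10)(0/9) = 0; P(data | jar E) = (6/9)(5/8)(4/7)(3/6) = 0.11905.
The prior-weighted likelihoods are 1/5 · 0.083333 = 0.016667, 1/5 · 0.083333 = 0.016667, 1/5 · 0.088384 = 0.017677, 1/5 · 0 = 0, 1/5 · 0.11905 = 0.02381; these sum to 0.07482.
By Bayes' rule, P(jar B | data) = (0.016667) / (0.07482) = 0.22276.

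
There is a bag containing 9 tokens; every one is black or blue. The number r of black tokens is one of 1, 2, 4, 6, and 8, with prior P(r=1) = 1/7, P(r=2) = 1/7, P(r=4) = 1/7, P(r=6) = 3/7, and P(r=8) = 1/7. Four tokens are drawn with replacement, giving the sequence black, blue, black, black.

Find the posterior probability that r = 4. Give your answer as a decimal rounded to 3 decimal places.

Under each hypothesis, the probability of the observed sequence is: P(data | r = 1) = (1/9)(8/9)(1/9)(1/9) = 0.0012193; P(data | r = 2) = (2/9)(7/9)(2/9)(2/9) = 0.0085353; P(data | r = 4) = (4/9)(5/9)(4/9)(4/9) = 0.048773; P(data | r = 6) = (6/9)(3/9)(6/9)(6/9) = 0.098765; P(data | r = 8) = (8/9)(1/9)(8/9)(8/9) = 0.078037.
Multiplying each by its prior: 1/7 · 0.0012193 = 0.00017419, 1/7 · 0.0085353 = 0.0012193, 1/7 · 0.048773 = 0.0069676, 3/7 · 0.098765 = 0.042328, 1/7 · 0.078037 = 0.011148; with total 0.061837.
Hence P(r = 4 | data) = (0.0069676) / (0.061837) = 0.11268.

0.113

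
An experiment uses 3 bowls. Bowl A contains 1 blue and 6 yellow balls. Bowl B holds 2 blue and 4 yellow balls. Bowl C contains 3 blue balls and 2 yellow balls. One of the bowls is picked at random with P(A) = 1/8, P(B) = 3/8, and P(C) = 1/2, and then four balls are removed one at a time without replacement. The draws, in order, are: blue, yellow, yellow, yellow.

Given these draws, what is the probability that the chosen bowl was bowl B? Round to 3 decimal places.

Under each hypothesis, the probability of the observed sequence is: P(data | bowl A) = (1/7)(6/6)(5/5)(4/4) = 1/7; P(data | bowl B) = (2/6)(4/5)(3/4)(2/3) = 2/15; P(data | bowl C) = (3/5)(2/4)(1/3)(0/2) = 0.
Weighting by the prior gives 1/8 · 1/7 = 1/56, 3/8 · 2/15 = 1/20, 1/2 · 0 = 0; summing to 19/280.
By Bayes' rule, P(bowl B | data) = (1/20) / (19/280) = 14/19.

0.737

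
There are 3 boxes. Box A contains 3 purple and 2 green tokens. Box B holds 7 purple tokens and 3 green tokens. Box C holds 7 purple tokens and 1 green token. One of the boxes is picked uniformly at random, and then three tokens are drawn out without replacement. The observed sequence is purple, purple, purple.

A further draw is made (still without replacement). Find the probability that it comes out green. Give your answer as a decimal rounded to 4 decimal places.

For each hypothesis, P(data | H) works out to: P(data | box A) = (3/5)(2/4)(1/3) = 1/10; P(data | box B) = (7/10)(6/9)(5/8) = 7/24; P(data | box C) = (7/8)(6/7)(5/6) = 5/8.
Multiplying each by its prior: 1/3 · 1/10 = 1/30, 1/3 · 7/24 = 7/72, 1/3 · 5/8 = 5/24; these sum to 61/180.
Dividing through by the total gives posterior P(box A | data) = 6/61, P(box B | data) = 35/122, P(box C | data) = 75/122.
Averaging over the posterior, P(green next | data) = (1)(6/61) + (3/7)(35/122) + (1/5)(75/122) = 21/61.

0.3443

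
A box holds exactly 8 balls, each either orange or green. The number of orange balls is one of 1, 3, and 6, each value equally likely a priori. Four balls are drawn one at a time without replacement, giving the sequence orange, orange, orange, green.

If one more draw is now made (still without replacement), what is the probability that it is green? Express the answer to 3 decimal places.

Compute the likelihood of the observed sequence for each case: P(data | r = 1) = (1/8)(0/7) = 0; P(data | r = 3) = (3/8)(2/7)(1/6)(5/5) = 1/56; P(data | r = 6) = (6/8)(5/7)(4/6)(2/5) = 1/7.
Weighting by the prior gives 1/3 · 0 = 0, 1/3 · 1/56 = 1/168, 1/3 · 1/7 = 1/21; summing to 3/56.
The posterior is then P(r = 1 | data) = 0, P(r = 3 | data) = 1/9, P(r = 6 | data) = 8/9.
Averaging over the posterior, P(green next | data) = (1)(1/9) + (1/4)(8/9) = 1/3.

0.333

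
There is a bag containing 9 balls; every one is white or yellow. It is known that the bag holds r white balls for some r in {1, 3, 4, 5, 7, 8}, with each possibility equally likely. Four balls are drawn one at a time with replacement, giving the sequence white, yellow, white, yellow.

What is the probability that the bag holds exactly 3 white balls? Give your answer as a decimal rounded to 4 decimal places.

Under each hypothesis, the probability of the observed sequence is: P(data | r = 1) = (1/9)(8/9)(1/9)(8/9) = 0.0097546; P(data | r = 3) = (3/9)(6/9)(3/9)(6/9) = 0.049383; P(data | r = 4) = (4/9)(5/9)(4/9)(5/9) = 0.060966; P(data | r = 5) = (5/9)(4/9)(5/9)(4/9) = 0.060966; P(data | r = 7) = (7/9)(2/9)(7/9)(2/9) = 0.029873; P(data | r = 8) = (8/9)(1/9)(8/9)(1/9) = 0.0097546.
Weighting by the prior gives 1/6 · 0.0097546 = 0.0016258, 1/6 · 0.049383 = 0.0082305, 1/6 · 0.060966 = 0.010161, 1/6 · 0.060966 = 0.010161, 1/6 · 0.029873 = 0.0049789, 1/6 · 0.0097546 = 0.0016258; summing to 0.036783.
Hence P(r = 3 | data) = (0.0082305) / (0.036783) = 0.22376.

0.2238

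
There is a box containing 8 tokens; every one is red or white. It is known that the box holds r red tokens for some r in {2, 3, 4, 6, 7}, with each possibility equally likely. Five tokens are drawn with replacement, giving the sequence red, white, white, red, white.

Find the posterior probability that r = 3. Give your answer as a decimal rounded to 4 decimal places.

The likelihood of the observed sequence under each hypothesis: P(data | r = 2) = (2/8)(6/8)(6/8)(2/8)(6/8) = 0.026367; P(data | r = 3) = (3/8)(5/8)(5/8)(3/8)(5/8) = 0.034332; P(data | r = 4) = (4/8)(4/8)(4/8)(4/8)(4/8) = 0.03125; P(data | r = 6) = (6/8)(2/8)(2/8)(6/8)(2/8) = 0.0087891; P(data | r = 7) = (7/8)(1/8)(1/8)(7/8)(1/8) = 0.0014954.
Weighting by the prior gives 1/5 · 0.026367 = 0.0052734, 1/5 · 0.034332 = 0.0068665, 1/5 · 0.03125 = 0.00625, 1/5 · 0.0087891 = 0.0017578, 1/5 · 0.0014954 = 0.00029907; summing to 0.020447.
Hence P(r = 3 | data) = (0.0068665) / (0.020447) = 0.33582.

0.3358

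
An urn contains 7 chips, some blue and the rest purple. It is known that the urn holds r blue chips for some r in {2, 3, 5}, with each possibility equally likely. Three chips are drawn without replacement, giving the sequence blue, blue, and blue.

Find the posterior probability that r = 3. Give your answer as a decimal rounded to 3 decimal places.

0.091

The likelihood of the observed sequence under each hypothesis: P(data | r = 2) = (2/7)(1/6)(0/5) = 0; P(data | r = 3) = (3/7)(2/6)(1/5) = 1/35; P(data | r = 5) = (5/7)(4/6)(3/5) = 2/7.
The prior-weighted likelihoods are 1/3 · 0 = 0, 1/3 · 1/35 = 1/105, 1/3 · 2/7 = 2/21; with total 11/105.
By Bayes' rule, P(r = 3 | data) = (1/105) / (11/105) = 1/11.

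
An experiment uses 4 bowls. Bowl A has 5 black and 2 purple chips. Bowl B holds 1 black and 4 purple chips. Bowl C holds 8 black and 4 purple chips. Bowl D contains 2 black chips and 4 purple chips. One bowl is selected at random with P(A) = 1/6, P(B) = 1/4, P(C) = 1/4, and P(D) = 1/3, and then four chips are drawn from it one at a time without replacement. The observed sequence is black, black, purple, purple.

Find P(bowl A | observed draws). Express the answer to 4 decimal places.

Compute the likelihood of the observed sequence for each case: P(data | bowl A) = (5/7)(4/6)(2/5)(1/4) = 0.047619; P(data | bowl B) = (1/5)(0/4) = 0; P(data | bowl C) = (8/12)(7/11)(4/10)(3/9) = 0.056566; P(data | bowl D) = (2/6)(1/5)(4/4)(3/3) = 0.066667.
Multiplying each by its prior: 1/6 · 0.047619 = 0.0079365, 1/4 · 0 = 0, 1/4 · 0.056566 = 0.014141, 1/3 · 0.066667 = 0.022222; with total 0.0443.
Therefore the posterior P(bowl A | data) = (0.0079365) / (0.0443) = 0.17915.

0.1792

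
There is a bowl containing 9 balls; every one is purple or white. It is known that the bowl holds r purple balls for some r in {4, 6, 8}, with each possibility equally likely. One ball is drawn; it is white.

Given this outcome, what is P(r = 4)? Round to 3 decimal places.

For each hypothesis, P(data | H) works out to: P(data | r = 4) = (5/9) = 5/9; P(data | r = 6) = (3/9) = 1/3; P(data | r = 8) = (1/9) = 1/9.
The prior-weighted likelihoods are 1/3 · 5/9 = 5/27, 1/3 · 1/3 = 1/9, 1/3 · 1/9 = 1/27; with total 1/3.
Therefore the posterior P(r = 4 | data) = (5/27) / (1/3) = 5/9.

0.556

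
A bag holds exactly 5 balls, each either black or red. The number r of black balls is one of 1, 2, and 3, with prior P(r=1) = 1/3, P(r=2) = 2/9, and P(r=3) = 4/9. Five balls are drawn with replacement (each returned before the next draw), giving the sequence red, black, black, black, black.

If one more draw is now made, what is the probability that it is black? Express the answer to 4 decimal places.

Under each hypothesis, the probability of the observed sequence is: P(data | r = 1) = (4/5)(1/5)(1/5)(1/5)(1/5) = 0.00128; P(data | r = 2) = (3/5)(2/5)(2/5)(2/5)(2/5) = 0.01536; P(data | r = 3) = (2/5)(3/5)(3/5)(3/5)(3/5) = 0.05184.
The prior-weighted likelihoods are 1/3 · 0.00128 = 0.00042667, 2/9 · 0.01536 = 0.0034133, 4/9 · 0.05184 = 0.02304; summing to 0.02688.
The posterior is then P(r = 1 | data) = 0.015873, P(r = 2 | data) = 0.12698, P(r = 3 | data) = 0.85714.
Averaging over the posterior, P(black next | data) = (1/5)(0.015873) + (2/5)(0.12698) + (3/5)(0.85714) = 0.56825.

0.5683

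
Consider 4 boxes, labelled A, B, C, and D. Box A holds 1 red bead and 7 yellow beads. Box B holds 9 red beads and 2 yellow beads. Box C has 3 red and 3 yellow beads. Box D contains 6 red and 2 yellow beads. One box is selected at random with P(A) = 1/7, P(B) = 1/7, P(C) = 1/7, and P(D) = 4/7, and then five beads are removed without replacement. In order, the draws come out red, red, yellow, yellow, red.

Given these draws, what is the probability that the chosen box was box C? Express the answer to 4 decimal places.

0.2369

Compute the likelihood of the observed sequence for each case: P(data | box A) = (1/8)(0/7) = 0; P(data | box B) = (9/11)(8/10)(2/9)(1/8)(7/7) = 0.018182; P(data | box C) = (3/6)(2/5)(3/4)(2/3)(1/2) = 0.05; P(data | box D) = (6/8)(5/7)(2/6)(1/5)(4/4) = 0.035714.
Weighting by the prior gives 1/7 · 0 = 0, 1/7 · 0.018182 = 0.0025974, 1/7 · 0.05 = 0.0071429, 4/7 · 0.035714 = 0.020408; summing to 0.030148.
So P(box C | data) = (0.0071429) / (0.030148) = 0.23692.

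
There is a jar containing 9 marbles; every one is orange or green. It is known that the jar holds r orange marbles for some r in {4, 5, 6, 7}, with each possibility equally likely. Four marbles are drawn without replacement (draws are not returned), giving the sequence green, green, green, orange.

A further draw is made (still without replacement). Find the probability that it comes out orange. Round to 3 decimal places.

The likelihood of the observed sequence under each hypothesis: P(data | r = 4) = (5/9)(4/8)(3/7)(4/6) = 5/63; P(data | r = 5) = (4/9)(3/8)(2/7)(5/6) = 5/126; P(data | r = 6) = (3/9)(2/8)(1/7)(6/6) = 1/84; P(data | r = 7) = (2/9)(1/8)(0/7) = 0.
Weighting by the prior gives 1/4 · 5/63 = 5/252, 1/4 · 5/126 = 5/504, 1/4 · 1/84 = 1/336, 1/4 · 0 = 0; these sum to 11/336.
Normalising, the posterior is P(r = 4 | data) = 20/33, P(r = 5 | data) = 10/33, P(r = 6 | data) = 1/11, P(r = 7 | data) = 0.
So P(orange next | data) = Σ P(orange next | H) P(H | data) = (3/5)(20/33) + (4/5)(10/33) + (1)(1/11) = 23/33.

0.697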